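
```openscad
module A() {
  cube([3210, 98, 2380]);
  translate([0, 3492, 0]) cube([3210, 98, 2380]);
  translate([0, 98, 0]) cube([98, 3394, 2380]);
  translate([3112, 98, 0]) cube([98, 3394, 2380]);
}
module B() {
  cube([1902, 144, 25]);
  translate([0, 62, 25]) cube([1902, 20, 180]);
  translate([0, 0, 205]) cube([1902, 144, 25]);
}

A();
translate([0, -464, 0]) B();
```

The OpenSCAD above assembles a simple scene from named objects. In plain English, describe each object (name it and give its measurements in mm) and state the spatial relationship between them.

A is a box-shaped house frame (walls only): outside footprint 3210×3590 mm, wall height 2380 mm, wall thickness 98 mm. The two y-facing walls run the full x-width; the two x-facing walls fit between the inner faces of the y-facing walls.

B is an I-beam lying along x, 1902 mm long. Overall section height 230 mm. Two flanges 144 mm wide (y) and 25 mm thick, one on the floor and one at the top; a web 20 mm thick runs between them, centred on the flange width.

The I-beam is on the floor beside the house frame on its −y side.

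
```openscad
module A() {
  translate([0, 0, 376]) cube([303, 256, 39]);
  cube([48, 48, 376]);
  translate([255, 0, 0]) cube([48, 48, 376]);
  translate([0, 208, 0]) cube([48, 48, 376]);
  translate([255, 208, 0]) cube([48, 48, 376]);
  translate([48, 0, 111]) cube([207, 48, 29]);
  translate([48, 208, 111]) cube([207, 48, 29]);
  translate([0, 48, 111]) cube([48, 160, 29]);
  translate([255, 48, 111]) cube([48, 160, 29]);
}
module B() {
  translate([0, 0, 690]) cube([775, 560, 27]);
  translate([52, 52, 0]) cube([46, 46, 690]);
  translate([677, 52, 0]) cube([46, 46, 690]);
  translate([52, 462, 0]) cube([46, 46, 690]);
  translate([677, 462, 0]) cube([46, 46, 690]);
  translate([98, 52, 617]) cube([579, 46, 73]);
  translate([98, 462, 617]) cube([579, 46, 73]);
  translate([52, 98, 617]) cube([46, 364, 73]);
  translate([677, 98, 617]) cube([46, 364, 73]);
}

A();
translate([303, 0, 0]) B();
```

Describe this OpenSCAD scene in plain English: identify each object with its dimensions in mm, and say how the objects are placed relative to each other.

A is a four-legged stool. The seat is 303×256 mm, 39 mm thick, top at z = 415 mm. It stands on four square legs, each 48×48 mm in cross-section, from z = 0 to the seat underside, each flush with a corner of the seat. Four stretchers, 48 mm wide and 29 mm tall, connect adjacent legs with their undersides at z = 111 mm, each running between the inner faces of the legs it joins and aligned with the legs' outer faces on the other axis.

B is a rectangular dining table. The top is 775×560×27 mm with its upper surface at z = 717 mm. It stands on four 46×46 mm square legs, each inset 52 mm from the nearest pair of top edges, running from the floor to the underside of the top. Four apron rails, 46 mm thick and 73 mm tall, run between adjacent legs with their top edges flush with the underside of the top and their outer faces flush with the legs' outer faces.

The table is against the stool's +x side, with their −y faces flush.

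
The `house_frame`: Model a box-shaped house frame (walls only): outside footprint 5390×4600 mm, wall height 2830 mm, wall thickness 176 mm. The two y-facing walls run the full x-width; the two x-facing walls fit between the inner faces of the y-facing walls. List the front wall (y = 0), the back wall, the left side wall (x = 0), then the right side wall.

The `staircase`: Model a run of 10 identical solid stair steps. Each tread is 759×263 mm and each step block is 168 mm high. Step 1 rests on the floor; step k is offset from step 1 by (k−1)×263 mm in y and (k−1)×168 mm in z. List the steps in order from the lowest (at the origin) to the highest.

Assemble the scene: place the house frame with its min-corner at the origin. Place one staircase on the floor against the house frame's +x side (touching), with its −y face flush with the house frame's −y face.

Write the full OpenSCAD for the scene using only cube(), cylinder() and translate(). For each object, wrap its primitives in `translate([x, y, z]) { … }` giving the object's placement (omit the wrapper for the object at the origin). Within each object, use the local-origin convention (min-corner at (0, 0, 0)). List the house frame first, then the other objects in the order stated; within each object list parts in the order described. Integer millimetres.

cube([5390, 176, 2830]);
translate([0, 4424, 0]) cube([5390, 176, 2830]);
translate([0, 176, 0]) cube([176, 4248, 2830]);
translate([5214, 176, 0]) cube([176, 4248, 2830]);
translate([5390, 0, 0]) {
  cube([759, 263, 168]);
  translate([0, 263, 168]) cube([759, 263, 168]);
  translate([0, 526, 336]) cube([759, 263, 168]);
  translate([0, 789, 504]) cube([759, 263, 168]);
  translate([0, 1052, 672]) cube([759, 263, 168]);
  translate([0, 1315, 840]) cube([759, 263, 168]);
  translate([0, 1578, 1008]) cube([759, 263, 168]);
  translate([0, 1841, 1176]) cube([759, 263, 168]);
  translate([0, 2104, 1344]) cube([759, 263, 168]);
  translate([0, 2367, 1512]) cube([759, 263, 168]);
}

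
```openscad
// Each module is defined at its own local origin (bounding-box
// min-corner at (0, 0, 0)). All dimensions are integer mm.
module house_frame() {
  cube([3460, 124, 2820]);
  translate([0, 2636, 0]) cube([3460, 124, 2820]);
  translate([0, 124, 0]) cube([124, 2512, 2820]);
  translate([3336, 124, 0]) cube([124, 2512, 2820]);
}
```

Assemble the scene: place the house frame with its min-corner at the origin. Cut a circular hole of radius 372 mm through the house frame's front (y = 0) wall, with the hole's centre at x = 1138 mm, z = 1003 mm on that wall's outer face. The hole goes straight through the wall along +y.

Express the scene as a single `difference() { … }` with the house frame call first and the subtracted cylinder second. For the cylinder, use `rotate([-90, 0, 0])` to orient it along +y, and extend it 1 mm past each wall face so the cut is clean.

difference() {
  house_frame();
  translate([1138, -1, 1003]) rotate([-90, 0, 0]) cylinder(h = 126, r = 372);
}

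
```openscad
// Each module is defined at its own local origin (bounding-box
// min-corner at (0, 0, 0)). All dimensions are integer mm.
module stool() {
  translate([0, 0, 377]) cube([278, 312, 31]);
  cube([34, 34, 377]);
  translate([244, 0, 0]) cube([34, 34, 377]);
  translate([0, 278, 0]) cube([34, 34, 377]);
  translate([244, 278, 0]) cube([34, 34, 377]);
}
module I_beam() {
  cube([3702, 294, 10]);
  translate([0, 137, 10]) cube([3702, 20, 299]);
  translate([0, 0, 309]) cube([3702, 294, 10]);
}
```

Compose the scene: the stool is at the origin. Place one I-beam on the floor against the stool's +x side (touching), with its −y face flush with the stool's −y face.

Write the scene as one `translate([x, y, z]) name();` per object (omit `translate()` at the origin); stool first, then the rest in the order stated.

stool();
translate([278, 0, 0]) I_beam();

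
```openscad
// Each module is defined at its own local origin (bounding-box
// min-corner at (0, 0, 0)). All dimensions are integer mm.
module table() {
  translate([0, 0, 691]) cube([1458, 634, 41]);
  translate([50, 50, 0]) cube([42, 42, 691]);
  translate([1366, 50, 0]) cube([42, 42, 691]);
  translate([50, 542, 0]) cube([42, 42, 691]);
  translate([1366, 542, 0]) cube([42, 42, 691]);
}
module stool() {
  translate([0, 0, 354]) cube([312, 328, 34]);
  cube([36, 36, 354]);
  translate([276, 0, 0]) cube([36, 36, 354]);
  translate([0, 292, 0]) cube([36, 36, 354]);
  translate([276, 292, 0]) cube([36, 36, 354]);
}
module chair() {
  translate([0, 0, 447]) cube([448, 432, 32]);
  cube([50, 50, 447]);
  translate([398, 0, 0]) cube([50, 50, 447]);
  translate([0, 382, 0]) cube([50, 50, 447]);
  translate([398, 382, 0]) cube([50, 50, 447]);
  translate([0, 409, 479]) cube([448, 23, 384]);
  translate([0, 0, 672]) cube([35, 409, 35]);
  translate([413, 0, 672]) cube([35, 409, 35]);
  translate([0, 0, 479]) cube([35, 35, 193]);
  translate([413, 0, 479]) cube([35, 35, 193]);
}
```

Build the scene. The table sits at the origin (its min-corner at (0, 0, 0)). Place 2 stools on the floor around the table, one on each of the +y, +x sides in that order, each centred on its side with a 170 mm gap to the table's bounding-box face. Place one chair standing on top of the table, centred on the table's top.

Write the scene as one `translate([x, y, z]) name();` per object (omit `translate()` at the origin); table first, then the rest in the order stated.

table();
translate([573, 804, 0]) stool();
translate([1628, 153, 0]) stool();
translate([505, 101, 732]) chair();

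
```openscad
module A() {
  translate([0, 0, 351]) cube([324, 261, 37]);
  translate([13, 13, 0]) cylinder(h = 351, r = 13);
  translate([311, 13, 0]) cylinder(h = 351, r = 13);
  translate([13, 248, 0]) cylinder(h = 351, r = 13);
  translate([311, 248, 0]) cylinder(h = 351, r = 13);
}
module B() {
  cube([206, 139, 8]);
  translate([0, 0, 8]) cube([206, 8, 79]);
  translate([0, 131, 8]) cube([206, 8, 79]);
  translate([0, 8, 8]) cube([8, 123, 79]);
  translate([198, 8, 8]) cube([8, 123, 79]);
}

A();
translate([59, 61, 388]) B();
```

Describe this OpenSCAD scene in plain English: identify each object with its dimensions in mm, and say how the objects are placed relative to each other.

A is a simple wooden stool: a rectangular seat 324 mm (x) by 261 mm (y), 37 mm thick, top face at z = 388 mm, on four round legs, each 26 mm in diameter. The legs rest on z = 0, each leg's axis is inset half a diameter from the nearest pair of seat edges (so the leg's bounding box is flush with the corner).

B is an open storage box with external size 206×139×87 mm and wall thickness 8 mm (the base is also 8 mm thick). The base covers the whole footprint; the four walls stand on the base, with the y-facing walls full-width and the x-facing walls fitting between their inner faces.

The open box is on top of the stool, centred.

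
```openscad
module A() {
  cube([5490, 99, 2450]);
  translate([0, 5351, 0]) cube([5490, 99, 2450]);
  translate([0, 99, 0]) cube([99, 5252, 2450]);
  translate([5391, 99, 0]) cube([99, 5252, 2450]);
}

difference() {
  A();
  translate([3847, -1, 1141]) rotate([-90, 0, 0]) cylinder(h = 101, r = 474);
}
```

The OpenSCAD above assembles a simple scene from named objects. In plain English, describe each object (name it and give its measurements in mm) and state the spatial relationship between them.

A is a box-shaped house frame (walls only): outside footprint 5490×5450 mm, wall height 2450 mm, wall thickness 99 mm. The two y-facing walls run the full x-width; the two x-facing walls fit between the inner faces of the y-facing walls.

The house frame has a circular hole of radius 474 mm through its front wall, centred at (x = 3847, z = 1141).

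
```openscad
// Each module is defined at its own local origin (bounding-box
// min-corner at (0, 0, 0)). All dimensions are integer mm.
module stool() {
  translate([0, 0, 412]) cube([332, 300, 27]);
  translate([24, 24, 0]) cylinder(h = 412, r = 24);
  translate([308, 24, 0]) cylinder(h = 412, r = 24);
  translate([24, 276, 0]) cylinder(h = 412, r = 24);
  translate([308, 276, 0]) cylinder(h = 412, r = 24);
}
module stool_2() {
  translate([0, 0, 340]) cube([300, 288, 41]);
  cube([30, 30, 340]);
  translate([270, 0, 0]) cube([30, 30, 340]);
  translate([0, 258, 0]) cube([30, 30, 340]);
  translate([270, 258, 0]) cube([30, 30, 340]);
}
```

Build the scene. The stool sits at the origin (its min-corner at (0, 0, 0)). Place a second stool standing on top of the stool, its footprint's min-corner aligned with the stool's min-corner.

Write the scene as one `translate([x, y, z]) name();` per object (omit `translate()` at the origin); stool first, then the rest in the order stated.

stool();
translate([0, 0, 439]) stool_2();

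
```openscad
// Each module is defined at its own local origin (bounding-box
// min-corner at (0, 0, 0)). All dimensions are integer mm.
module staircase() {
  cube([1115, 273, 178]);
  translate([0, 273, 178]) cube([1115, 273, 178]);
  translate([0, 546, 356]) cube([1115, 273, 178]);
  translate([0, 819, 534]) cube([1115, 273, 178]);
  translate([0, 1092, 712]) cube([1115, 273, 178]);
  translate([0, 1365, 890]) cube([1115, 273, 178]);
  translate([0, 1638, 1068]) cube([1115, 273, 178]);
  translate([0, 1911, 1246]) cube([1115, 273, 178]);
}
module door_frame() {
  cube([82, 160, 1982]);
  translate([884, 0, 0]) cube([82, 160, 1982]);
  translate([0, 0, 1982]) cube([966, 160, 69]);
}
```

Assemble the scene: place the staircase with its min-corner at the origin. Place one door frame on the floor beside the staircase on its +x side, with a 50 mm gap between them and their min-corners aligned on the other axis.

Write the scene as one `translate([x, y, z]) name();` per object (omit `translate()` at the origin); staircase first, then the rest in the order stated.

staircase();
translate([1165, 0, 0]) door_frame();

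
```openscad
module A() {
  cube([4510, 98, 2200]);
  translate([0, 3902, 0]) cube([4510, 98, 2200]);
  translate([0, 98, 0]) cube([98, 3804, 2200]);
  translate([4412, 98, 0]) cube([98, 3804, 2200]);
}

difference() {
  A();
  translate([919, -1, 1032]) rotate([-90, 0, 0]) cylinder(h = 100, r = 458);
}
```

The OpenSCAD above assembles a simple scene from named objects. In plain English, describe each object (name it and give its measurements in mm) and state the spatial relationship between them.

A is the wall frame of a small rectangular building: four walls, each 2200 mm tall and 98 mm thick, enclosing a footprint 4510 mm (x) by 4000 mm (y) outside-to-outside, with no floor or roof. The front and back walls (the −y and +y sides) span the full width; the two side walls fit between them.

The house frame has a circular hole of radius 458 mm through its front wall, centred at (x = 919, z = 1032).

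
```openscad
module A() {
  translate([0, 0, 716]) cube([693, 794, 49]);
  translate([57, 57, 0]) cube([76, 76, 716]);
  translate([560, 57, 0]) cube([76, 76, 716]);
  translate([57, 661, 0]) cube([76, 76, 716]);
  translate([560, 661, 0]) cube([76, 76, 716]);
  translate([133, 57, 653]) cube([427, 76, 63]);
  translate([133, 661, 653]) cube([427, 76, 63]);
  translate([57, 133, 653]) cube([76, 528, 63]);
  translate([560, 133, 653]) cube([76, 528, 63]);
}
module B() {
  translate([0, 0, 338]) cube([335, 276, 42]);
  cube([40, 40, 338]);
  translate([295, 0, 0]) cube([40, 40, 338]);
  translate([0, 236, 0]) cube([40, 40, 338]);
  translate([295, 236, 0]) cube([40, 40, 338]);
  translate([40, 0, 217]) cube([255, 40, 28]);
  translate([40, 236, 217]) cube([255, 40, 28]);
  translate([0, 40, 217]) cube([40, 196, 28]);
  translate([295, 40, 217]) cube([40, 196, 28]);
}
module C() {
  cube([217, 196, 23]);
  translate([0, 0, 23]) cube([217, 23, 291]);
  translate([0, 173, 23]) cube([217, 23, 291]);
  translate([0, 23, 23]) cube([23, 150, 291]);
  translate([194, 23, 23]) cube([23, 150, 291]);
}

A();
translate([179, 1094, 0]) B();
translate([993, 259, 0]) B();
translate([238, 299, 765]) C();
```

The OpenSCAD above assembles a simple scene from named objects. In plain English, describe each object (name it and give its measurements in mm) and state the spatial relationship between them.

A is a table with a 693×794 mm rectangular top, 49 mm thick, top surface at z = 765 mm, supported by four 76×76 mm square legs, each inset 57 mm from the nearest pair of top edges, running from the floor. Four apron rails, 76 mm thick and 63 mm tall, run between adjacent legs with their top edges flush with the underside of the top and their outer faces flush with the legs' outer faces.

B is a four-legged stool. The seat is a 335×276×42 mm slab whose top surface is at z = 380 mm; four square legs, each 40×40 mm in cross-section, run from the floor (z = 0) to the underside of the seat, each flush with a corner of the seat. Four stretchers, 40 mm wide and 28 mm tall, connect adjacent legs with their undersides at z = 217 mm, each running between the inner faces of the legs it joins and aligned with the legs' outer faces on the other axis.

C is an open-topped rectangular box: outside dimensions 217×196×314 mm, with a uniform wall and base thickness of 23 mm. The base is a full 217×196 slab on the floor; four walls sit on top of the base. The front and back walls (the −y and +y sides) span the full width; the two side walls fit between them.

Two stools sit around the table at the +y, +x sides. The open box is on top of the table, centred.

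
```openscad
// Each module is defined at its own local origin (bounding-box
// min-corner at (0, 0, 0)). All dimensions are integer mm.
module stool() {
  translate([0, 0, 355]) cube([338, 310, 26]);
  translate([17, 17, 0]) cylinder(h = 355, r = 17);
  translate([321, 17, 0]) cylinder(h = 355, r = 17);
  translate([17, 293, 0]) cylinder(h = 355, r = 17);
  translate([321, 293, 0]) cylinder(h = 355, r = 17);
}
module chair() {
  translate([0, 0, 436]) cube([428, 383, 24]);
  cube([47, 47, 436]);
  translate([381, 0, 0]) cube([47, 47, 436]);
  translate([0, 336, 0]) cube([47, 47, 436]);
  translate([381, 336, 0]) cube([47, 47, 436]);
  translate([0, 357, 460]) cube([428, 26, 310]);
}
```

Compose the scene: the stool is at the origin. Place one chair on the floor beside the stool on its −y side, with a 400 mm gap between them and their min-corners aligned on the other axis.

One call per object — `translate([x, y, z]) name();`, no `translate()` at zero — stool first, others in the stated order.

stool();
translate([0, -783, 0]) chair();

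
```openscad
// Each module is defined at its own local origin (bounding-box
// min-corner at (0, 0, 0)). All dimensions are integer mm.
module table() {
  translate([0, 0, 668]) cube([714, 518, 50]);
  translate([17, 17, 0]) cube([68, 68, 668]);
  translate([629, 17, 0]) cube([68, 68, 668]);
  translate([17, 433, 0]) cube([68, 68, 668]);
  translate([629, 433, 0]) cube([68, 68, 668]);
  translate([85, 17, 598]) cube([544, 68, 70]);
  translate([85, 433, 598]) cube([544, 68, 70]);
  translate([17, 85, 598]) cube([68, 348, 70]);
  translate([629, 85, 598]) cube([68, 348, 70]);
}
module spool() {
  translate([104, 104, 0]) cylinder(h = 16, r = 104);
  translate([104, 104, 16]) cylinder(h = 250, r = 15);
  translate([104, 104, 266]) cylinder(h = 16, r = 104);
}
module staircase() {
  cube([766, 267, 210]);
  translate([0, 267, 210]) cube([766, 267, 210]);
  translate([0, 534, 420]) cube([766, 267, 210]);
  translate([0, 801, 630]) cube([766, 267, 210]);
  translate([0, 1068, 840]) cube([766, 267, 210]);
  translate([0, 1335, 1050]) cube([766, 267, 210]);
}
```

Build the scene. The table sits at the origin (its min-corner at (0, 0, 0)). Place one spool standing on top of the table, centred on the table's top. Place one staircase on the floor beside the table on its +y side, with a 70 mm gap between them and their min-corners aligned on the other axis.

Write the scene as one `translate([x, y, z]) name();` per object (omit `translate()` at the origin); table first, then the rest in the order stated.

table();
translate([253, 155, 718]) spool();
translate([0, 588, 0]) staircase();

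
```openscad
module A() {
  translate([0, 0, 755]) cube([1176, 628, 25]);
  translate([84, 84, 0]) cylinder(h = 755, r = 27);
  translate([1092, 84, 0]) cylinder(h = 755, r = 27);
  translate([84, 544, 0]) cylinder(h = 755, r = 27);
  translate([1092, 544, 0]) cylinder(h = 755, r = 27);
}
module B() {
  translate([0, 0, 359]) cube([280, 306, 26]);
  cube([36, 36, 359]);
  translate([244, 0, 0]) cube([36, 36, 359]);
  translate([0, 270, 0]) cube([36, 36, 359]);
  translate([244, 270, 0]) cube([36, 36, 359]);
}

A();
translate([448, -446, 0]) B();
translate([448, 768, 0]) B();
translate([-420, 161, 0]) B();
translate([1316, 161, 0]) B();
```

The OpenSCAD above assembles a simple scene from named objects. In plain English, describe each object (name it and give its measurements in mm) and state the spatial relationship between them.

A is a rectangular dining table. The top is 1176×628×25 mm with its upper surface at z = 780 mm. It stands on four round legs of 54 mm diameter, each leg's bounding box inset 57 mm from the nearest pair of top edges, running from the floor to the underside of the top.

B is a four-legged stool. The seat is 280×306 mm, 26 mm thick, top at z = 385 mm. It stands on four square legs, each 36×36 mm in cross-section, from z = 0 to the seat underside, each flush with a corner of the seat.

Four stools sit around the table at the −y, +y, −x, +x sides.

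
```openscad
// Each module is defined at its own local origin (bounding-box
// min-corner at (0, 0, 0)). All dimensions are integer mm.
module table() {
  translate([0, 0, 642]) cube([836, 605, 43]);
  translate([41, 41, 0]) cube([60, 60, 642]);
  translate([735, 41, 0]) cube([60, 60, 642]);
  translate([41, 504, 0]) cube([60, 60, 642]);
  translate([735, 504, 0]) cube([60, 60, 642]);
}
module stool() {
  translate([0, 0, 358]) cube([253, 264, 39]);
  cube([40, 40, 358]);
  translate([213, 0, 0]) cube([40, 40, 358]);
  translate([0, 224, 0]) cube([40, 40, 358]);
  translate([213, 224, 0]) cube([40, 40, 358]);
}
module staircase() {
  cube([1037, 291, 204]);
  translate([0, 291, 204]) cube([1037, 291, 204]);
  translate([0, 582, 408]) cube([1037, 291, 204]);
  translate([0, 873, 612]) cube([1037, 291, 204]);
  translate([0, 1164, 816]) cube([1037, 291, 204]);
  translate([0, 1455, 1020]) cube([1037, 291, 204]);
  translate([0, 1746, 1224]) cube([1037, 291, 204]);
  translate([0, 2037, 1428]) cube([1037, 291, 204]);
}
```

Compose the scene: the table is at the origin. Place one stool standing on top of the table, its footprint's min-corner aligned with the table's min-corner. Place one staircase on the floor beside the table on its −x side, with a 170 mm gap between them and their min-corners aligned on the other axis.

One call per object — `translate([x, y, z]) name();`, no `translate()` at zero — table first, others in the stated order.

table();
translate([0, 0, 685]) stool();
translate([-1207, 0, 0]) staircase();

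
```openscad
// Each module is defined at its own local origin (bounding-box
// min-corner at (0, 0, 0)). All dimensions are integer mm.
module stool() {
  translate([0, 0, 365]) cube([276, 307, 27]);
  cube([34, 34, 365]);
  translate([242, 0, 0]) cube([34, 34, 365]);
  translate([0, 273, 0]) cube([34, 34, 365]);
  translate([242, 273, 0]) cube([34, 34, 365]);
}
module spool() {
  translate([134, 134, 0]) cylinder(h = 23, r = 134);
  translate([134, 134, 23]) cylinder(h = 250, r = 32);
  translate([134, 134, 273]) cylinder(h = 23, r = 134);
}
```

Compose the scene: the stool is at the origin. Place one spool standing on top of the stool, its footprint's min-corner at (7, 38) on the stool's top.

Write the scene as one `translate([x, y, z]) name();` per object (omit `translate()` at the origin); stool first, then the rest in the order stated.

stool();
translate([7, 38, 392]) spool();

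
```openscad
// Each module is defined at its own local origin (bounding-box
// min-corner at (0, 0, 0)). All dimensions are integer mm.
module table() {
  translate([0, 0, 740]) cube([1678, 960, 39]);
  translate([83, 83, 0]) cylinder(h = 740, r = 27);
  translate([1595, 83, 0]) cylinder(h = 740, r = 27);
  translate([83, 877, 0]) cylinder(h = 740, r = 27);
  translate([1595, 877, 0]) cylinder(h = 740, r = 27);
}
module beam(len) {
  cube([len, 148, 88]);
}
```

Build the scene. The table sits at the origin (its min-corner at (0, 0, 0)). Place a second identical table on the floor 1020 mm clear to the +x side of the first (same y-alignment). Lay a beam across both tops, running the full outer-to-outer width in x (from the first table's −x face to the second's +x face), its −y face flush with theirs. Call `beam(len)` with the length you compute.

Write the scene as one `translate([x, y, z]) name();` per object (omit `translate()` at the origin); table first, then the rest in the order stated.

table();
translate([2698, 0, 0]) table();
translate([0, 0, 779]) beam(4376);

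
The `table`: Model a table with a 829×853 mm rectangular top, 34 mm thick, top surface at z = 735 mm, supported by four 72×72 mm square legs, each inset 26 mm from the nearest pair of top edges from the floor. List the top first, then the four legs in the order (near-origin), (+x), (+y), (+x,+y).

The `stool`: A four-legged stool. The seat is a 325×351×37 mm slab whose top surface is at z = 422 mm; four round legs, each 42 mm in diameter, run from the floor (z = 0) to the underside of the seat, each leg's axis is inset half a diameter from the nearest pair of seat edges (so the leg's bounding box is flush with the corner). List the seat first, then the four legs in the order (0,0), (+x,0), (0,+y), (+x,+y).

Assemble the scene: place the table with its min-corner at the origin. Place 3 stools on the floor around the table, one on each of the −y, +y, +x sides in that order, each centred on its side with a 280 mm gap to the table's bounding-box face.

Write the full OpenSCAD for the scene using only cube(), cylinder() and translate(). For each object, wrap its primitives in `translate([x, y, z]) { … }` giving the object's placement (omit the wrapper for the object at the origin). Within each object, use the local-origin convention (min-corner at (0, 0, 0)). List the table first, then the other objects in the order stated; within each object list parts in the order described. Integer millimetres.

translate([0, 0, 701]) cube([829, 853, 34]);
translate([26, 26, 0]) cube([72, 72, 701]);
translate([731, 26, 0]) cube([72, 72, 701]);
translate([26, 755, 0]) cube([72, 72, 701]);
translate([731, 755, 0]) cube([72, 72, 701]);
translate([252, -631, 0]) {
  translate([0, 0, 385]) cube([325, 351, 37]);
  translate([21, 21, 0]) cylinder(h = 385, r = 21);
  translate([304, 21, 0]) cylinder(h = 385, r = 21);
  translate([21, 330, 0]) cylinder(h = 385, r = 21);
  translate([304, 330, 0]) cylinder(h = 385, r = 21);
}
translate([252, 1133, 0]) {
  translate([0, 0, 385]) cube([325, 351, 37]);
  translate([21, 21, 0]) cylinder(h = 385, r = 21);
  translate([304, 21, 0]) cylinder(h = 385, r = 21);
  translate([21, 330, 0]) cylinder(h = 385, r = 21);
  translate([304, 330, 0]) cylinder(h = 385, r = 21);
}
translate([1109, 251, 0]) {
  translate([0, 0, 385]) cube([325, 351, 37]);
  translate([21, 21, 0]) cylinder(h = 385, r = 21);
  translate([304, 21, 0]) cylinder(h = 385, r = 21);
  translate([21, 330, 0]) cylinder(h = 385, r = 21);
  translate([304, 330, 0]) cylinder(h = 385, r = 21);
}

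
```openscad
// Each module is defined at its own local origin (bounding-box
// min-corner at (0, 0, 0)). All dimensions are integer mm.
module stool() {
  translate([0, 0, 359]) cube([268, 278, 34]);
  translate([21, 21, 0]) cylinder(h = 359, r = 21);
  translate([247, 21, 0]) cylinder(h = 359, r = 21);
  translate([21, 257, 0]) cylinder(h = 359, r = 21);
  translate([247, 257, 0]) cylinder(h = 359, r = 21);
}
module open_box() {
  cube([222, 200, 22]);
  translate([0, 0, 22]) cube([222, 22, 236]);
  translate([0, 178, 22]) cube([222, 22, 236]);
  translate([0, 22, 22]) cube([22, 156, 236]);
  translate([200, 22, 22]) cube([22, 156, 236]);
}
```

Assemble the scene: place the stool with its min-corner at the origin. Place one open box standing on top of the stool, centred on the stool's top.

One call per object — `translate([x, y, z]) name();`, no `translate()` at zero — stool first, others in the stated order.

stool();
translate([23, 39, 393]) open_box();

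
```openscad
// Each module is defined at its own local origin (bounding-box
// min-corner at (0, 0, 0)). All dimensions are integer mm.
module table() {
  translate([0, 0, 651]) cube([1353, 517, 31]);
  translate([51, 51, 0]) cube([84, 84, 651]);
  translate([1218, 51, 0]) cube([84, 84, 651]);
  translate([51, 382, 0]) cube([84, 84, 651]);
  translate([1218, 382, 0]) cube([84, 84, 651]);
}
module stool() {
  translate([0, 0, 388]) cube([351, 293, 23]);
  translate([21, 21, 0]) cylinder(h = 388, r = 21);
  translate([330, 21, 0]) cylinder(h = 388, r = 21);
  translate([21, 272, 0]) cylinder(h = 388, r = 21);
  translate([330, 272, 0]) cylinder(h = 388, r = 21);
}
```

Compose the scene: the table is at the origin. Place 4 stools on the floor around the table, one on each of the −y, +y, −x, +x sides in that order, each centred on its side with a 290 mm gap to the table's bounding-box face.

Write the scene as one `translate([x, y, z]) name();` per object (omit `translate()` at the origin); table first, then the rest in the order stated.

table();
translate([501, -583, 0]) stool();
translate([501, 807, 0]) stool();
translate([-641, 112, 0]) stool();
translate([1643, 112, 0]) stool();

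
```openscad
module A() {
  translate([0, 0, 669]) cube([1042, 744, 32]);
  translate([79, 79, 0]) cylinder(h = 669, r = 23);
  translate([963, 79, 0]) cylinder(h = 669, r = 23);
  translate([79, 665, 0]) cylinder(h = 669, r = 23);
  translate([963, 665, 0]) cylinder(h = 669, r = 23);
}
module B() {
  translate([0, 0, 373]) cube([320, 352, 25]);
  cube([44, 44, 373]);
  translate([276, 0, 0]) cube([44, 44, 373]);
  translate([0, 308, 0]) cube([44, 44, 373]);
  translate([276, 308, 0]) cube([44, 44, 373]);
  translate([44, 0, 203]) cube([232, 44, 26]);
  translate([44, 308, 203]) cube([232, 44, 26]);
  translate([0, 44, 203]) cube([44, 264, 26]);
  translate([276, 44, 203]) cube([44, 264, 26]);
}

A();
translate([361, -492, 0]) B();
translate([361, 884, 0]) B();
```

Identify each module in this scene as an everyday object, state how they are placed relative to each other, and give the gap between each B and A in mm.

A is a table. B is a stool. Two stools sit around the table at the −y, +y sides. The gap between each stool and the table is 140 mm.

Each stool's nearest face is 140 mm from the table's bounding box.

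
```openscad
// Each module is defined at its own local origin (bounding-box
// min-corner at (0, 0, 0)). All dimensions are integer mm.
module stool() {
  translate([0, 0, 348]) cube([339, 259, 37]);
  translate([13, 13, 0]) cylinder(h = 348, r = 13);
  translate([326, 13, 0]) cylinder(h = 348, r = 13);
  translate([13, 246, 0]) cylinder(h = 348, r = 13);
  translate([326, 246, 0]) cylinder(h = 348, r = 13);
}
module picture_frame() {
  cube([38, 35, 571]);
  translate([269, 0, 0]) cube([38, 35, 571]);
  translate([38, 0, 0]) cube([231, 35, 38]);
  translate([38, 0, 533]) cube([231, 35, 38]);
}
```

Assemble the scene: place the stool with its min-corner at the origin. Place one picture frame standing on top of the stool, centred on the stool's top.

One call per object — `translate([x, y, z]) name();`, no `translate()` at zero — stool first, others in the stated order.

stool();
translate([16, 112, 385]) picture_frame();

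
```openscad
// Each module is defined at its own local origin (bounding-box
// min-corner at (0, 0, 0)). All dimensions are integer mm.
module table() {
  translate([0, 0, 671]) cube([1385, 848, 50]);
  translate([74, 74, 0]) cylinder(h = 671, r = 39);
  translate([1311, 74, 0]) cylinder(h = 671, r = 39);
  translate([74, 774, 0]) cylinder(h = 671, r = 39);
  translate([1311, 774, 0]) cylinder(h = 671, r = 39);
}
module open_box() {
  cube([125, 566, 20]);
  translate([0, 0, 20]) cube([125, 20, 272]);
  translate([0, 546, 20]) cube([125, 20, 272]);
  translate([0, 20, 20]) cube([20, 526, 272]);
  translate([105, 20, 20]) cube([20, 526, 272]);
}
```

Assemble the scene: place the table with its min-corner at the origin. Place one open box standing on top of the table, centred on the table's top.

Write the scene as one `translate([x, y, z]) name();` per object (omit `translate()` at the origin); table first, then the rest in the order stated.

table();
translate([630, 141, 721]) open_box();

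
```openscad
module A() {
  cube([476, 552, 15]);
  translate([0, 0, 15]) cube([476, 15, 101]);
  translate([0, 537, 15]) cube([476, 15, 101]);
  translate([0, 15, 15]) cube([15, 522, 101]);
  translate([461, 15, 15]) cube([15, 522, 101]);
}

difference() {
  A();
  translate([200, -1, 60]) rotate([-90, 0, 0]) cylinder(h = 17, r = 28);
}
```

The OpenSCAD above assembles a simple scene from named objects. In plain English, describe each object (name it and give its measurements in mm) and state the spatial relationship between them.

A is an open storage box with external size 476×552×116 mm and wall thickness 15 mm (the base is also 15 mm thick). The base covers the whole footprint; the four walls stand on the base, with the y-facing walls full-width and the x-facing walls fitting between their inner faces.

The open box has a circular hole of radius 28 mm through its front wall, centred at (x = 200, z = 60).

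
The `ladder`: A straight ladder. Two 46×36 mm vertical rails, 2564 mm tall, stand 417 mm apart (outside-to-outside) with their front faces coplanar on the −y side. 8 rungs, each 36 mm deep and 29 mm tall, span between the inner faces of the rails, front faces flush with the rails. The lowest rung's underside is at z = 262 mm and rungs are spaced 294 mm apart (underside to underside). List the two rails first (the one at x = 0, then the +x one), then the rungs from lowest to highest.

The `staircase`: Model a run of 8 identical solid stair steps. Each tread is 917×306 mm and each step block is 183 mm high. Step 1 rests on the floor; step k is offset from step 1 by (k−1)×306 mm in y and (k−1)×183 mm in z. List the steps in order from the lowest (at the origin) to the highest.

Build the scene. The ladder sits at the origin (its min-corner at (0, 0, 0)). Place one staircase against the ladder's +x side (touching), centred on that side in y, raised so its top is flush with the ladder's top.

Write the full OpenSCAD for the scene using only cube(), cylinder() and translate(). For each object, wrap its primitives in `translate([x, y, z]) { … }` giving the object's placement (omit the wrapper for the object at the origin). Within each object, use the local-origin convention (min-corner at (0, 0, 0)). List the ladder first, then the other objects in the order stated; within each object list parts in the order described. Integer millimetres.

cube([46, 36, 2564]);
translate([371, 0, 0]) cube([46, 36, 2564]);
translate([46, 0, 262]) cube([325, 36, 29]);
translate([46, 0, 556]) cube([325, 36, 29]);
translate([46, 0, 850]) cube([325, 36, 29]);
translate([46, 0, 1144]) cube([325, 36, 29]);
translate([46, 0, 1438]) cube([325, 36, 29]);
translate([46, 0, 1732]) cube([325, 36, 29]);
translate([46, 0, 2026]) cube([325, 36, 29]);
translate([46, 0, 2320]) cube([325, 36, 29]);
translate([417, -1206, 1100]) {
  cube([917, 306, 183]);
  translate([0, 306, 183]) cube([917, 306, 183]);
  translate([0, 612, 366]) cube([917, 306, 183]);
  translate([0, 918, 549]) cube([917, 306, 183]);
  translate([0, 1224, 732]) cube([917, 306, 183]);
  translate([0, 1530, 915]) cube([917, 306, 183]);
  translate([0, 1836, 1098]) cube([917, 306, 183]);
  translate([0, 2142, 1281]) cube([917, 306, 183]);
}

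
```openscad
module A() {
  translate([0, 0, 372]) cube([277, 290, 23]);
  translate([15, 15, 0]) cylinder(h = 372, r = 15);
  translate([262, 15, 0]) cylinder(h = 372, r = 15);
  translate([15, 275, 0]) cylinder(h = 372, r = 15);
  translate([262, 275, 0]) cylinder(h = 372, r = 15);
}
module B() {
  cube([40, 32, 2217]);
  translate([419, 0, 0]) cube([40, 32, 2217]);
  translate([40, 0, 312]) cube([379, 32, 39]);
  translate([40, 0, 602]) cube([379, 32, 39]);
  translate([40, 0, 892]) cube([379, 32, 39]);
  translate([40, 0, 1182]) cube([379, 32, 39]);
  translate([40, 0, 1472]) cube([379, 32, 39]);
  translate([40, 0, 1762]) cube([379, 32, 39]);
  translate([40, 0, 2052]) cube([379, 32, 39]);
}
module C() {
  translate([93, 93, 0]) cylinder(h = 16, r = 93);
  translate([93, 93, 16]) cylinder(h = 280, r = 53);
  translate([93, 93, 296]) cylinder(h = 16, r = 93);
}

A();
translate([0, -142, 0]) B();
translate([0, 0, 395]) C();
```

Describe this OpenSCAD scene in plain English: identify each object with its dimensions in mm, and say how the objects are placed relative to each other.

A is a four-legged stool. The seat is 277×290 mm, 23 mm thick, top at z = 395 mm. It stands on four round legs, each 30 mm in diameter, from z = 0 to the seat underside, each leg's axis is inset half a diameter from the nearest pair of seat edges (so the leg's bounding box is flush with the corner).

B is a wooden ladder with two side rails of 40×32 mm section and 2217 mm height, set 459 mm apart overall. Between them run 7 rectangular rungs (32 mm deep, 39 mm thick), front faces flush with the rails' −y face. The bottom of the first rung is 312 mm above the floor and each subsequent rung is 290 mm higher than the one below.

C is a spool: two coaxial disc flanges of radius 93 mm and thickness 16 mm, joined by a core cylinder of radius 53 mm and height 280 mm. The lower flange rests on z = 0 and the three cylinders share a vertical axis.

The ladder is on the floor beside the stool on its −y side. The spool is on top of the stool.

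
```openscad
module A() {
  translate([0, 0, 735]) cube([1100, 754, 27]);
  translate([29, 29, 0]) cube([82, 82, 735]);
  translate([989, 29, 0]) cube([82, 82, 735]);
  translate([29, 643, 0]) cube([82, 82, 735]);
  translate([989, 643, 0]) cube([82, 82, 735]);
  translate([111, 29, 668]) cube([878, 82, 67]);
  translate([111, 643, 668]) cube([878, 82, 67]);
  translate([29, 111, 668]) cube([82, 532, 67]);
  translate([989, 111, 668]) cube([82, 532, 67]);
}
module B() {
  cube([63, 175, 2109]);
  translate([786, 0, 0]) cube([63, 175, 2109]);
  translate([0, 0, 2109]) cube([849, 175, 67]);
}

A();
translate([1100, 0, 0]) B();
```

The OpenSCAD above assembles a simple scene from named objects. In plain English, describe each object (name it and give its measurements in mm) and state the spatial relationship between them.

A is a table: top 1100 mm (x) × 754 mm (y), 27 mm thick, upper face at z = 762 mm, on four 82×82 mm square legs, each inset 29 mm from the nearest pair of top edges, running from z = 0 to the bottom of the top. Four apron rails, 82 mm thick and 67 mm tall, run between adjacent legs with their top edges flush with the underside of the top and their outer faces flush with the legs' outer faces.

B is a rectangular door frame: two vertical jambs of 63×175 mm section, 2109 mm tall, with a clear opening 723 mm wide between their inner faces. A header 67 mm tall and 175 mm deep lies on top of the jambs and spans the full outside width.

The door frame is against the table's +x side, with their −y faces flush.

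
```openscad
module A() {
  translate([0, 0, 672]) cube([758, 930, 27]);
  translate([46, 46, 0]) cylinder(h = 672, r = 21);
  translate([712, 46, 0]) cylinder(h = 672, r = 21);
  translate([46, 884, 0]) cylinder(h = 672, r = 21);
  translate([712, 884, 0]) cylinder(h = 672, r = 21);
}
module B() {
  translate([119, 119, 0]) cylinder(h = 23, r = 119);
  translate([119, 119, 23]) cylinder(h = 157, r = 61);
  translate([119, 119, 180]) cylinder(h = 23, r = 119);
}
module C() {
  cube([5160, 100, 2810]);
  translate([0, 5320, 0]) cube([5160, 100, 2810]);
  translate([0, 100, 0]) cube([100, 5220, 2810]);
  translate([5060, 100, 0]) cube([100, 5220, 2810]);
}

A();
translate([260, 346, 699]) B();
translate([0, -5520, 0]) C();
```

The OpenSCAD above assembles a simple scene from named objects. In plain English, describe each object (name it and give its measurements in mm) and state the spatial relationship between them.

A is a rectangular dining table. The top is 758×930×27 mm with its upper surface at z = 699 mm. It stands on four round legs of 42 mm diameter, each leg's bounding box inset 25 mm from the nearest pair of top edges, running from the floor to the underside of the top.

B is a spool: two coaxial disc flanges of radius 119 mm and thickness 23 mm, joined by a core cylinder of radius 61 mm and height 157 mm. The lower flange rests on z = 0 and the three cylinders share a vertical axis.

C is the wall frame of a small rectangular building: four walls, each 2810 mm tall and 100 mm thick, enclosing a footprint 5160 mm (x) by 5420 mm (y) outside-to-outside, with no floor or roof. The front and back walls (the −y and +y sides) span the full width; the two side walls fit between them.

The spool is on top of the table, centred. The house frame is on the floor beside the table on its −y side.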